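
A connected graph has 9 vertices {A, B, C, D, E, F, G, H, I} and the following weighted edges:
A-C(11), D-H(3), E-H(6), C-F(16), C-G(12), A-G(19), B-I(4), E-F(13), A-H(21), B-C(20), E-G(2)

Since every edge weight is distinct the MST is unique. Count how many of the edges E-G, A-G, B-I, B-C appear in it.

3

Kruskal's algorithm — process edges by increasing weight (ties by edge label):
E-G (2): add — endpoints in different components.
D-H (3): add — endpoints in different components.
B-I (4): add — endpoints in different components.
E-H (6): add — endpoints in different components.
A-C (11): add — endpoints in different components.
C-G (12): add — endpoints in different components.
E-F (13): add — endpoints in different components.
C-F (16): skip — C and F already connected.
A-G (19): skip — A and G already connected.
B-C (20): add — endpoints in different components.
MST edge set: {E-G, D-H, B-I, E-H, A-C, C-G, E-F, B-C}.
Of the listed edges, {E-G, B-I, B-C} are in the MST → 3.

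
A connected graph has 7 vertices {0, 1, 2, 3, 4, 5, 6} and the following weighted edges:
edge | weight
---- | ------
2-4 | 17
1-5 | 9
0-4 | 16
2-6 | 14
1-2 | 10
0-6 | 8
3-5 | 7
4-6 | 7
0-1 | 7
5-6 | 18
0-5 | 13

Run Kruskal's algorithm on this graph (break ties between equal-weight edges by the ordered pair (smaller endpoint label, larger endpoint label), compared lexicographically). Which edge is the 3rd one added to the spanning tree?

Kruskal: consider edges lightest-first.
0-1 (7): add — endpoints in different components.
3-5 (7): add — endpoints in different components.
4-6 (7): add — endpoints in different components.
0-6 (8): add — endpoints in different components.
1-5 (9): add — endpoints in different components.
1-2 (10): add — endpoints in different components.
The 3rd edge added is 4-6.

4-6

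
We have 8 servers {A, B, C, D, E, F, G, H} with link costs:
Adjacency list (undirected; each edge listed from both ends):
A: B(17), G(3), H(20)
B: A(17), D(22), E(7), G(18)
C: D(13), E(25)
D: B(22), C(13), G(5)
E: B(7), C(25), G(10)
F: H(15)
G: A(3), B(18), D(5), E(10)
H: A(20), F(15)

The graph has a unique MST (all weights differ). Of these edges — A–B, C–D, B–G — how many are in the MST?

1

Kruskal: consider edges lightest-first.
A–G (3): add — endpoints in different components.
D–G (5): add — endpoints in different components.
B–E (7): add — endpoints in different components.
E–G (10): add — endpoints in different components.
C–D (13): add — endpoints in different components.
F–H (15): add — endpoints in different components.
A–B (17): skip — A and B already connected.
B–G (18): skip — B and G already connected.
A–H (20): add — endpoints in different components.
MST edge set: {A–G, D–G, B–E, E–G, C–D, F–H, A–H}.
Of the listed edges, {C–D} are in the MST → 1.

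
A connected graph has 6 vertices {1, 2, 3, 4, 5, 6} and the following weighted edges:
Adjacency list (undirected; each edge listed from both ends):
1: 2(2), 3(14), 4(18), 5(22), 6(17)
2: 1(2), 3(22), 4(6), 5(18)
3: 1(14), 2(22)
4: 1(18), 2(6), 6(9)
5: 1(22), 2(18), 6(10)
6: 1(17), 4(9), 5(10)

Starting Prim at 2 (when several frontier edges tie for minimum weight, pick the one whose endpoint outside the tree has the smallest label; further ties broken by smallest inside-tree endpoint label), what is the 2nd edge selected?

2-4

Prim, starting at 2.
Step 1: cheapest edge leaving the tree is 1—2 (2); add 1.
Step 2: cheapest edge leaving the tree is 2—4 (6); add 4.
Step 3: cheapest edge leaving the tree is 4—6 (9); add 6.
Step 4: cheapest edge leaving the tree is 5—6 (10); add 5.
Step 5: cheapest edge leaving the tree is 1—3 (14); add 3.
The 2nd edge added is 2—4.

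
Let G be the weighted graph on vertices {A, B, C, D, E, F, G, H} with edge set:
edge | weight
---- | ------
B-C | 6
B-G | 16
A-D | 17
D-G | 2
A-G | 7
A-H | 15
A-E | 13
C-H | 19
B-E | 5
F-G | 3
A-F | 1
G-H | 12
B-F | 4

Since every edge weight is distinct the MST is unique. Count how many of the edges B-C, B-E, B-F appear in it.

Kruskal: consider edges lightest-first.
A-F (1): add — endpoints in different components.
D-G (2): add — endpoints in different components.
F-G (3): add — endpoints in different components.
B-F (4): add — endpoints in different components.
B-E (5): add — endpoints in different components.
B-C (6): add — endpoints in different components.
A-G (7): skip — A and G already connected.
G-H (12): add — endpoints in different components.
MST edge set: {A-F, D-G, F-G, B-F, B-E, B-C, G-H}.
Of the listed edges, {B-C, B-E, B-F} are in the MST → 3.

3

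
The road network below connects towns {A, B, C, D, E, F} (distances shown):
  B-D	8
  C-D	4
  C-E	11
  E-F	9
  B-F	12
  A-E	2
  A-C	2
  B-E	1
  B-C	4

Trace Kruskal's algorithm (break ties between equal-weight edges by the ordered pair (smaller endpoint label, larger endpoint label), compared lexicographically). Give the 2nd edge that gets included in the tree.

Kruskal: consider edges lightest-first.
B-E (1): add — endpoints in different components.
A-C (2): add — endpoints in different components.
A-E (2): add — endpoints in different components.
B-C (4): skip — B and C already connected.
C-D (4): add — endpoints in different components.
B-D (8): skip — B and D already connected.
E-F (9): add — endpoints in different components.
The 2nd edge added is A-C.

A-C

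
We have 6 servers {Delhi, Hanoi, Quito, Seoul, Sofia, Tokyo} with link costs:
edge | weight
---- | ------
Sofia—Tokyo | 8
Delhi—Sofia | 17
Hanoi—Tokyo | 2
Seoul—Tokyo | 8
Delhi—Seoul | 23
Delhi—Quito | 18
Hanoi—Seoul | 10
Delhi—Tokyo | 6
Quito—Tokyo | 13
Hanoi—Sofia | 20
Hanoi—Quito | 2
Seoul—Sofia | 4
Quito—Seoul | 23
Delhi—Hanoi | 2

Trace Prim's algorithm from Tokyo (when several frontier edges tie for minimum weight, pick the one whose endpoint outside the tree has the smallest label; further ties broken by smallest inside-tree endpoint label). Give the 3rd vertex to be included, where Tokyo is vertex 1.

Delhi

Prim, starting at Tokyo.
Step 1: frontier [Hanoi—Tokyo 2, Delhi—Tokyo 6, Seoul—Tokyo 8, Sofia—Tokyo 8, Quito—Tokyo 13] → take Hanoi—Tokyo (2); add Hanoi.
Step 2: frontier [Delhi—Hanoi 2, Hanoi—Quito 2, Hanoi—Seoul 10, Hanoi—Sofia 20, Delhi—Tokyo 6, Seoul—Tokyo 8, Sofia—Tokyo 8, Quito—Tokyo 13] → take Delhi—Hanoi (2); add Delhi.
Step 3: frontier [Delhi—Sofia 17, Delhi—Quito 18, Delhi—Seoul 23, Hanoi—Quito 2, Hanoi—Seoul 10, Hanoi—Sofia 20, Seoul—Tokyo 8, Sofia—Tokyo 8, Quito—Tokyo 13] → take Hanoi—Quito (2); add Quito.
Step 4: frontier [Delhi—Sofia 17, Delhi—Seoul 23, Hanoi—Seoul 10, Hanoi—Sofia 20, Quito—Seoul 23, Seoul—Tokyo 8, Sofia—Tokyo 8] → take Seoul—Tokyo (8); add Seoul.
Step 5: frontier [Delhi—Sofia 17, Hanoi—Sofia 20, Seoul—Sofia 4, Sofia—Tokyo 8] → take Seoul—Sofia (4); add Sofia.
Vertex order: Tokyo, Hanoi, Delhi, Quito, Seoul, Sofia. The 3rd vertex is Delhi.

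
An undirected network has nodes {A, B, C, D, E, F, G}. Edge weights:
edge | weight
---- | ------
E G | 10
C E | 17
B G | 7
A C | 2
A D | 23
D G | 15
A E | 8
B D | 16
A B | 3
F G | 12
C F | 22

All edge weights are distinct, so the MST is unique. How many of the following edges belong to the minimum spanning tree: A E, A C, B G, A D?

Kruskal: consider edges lightest-first.
A C (2): add — endpoints in different components.
A B (3): add — endpoints in different components.
B G (7): add — endpoints in different components.
A E (8): add — endpoints in different components.
E G (10): skip — E and G already connected.
F G (12): add — endpoints in different components.
D G (15): add — endpoints in different components.
MST edge set: {A C, A B, B G, A E, F G, D G}.
Of the listed edges, {A E, A C, B G} are in the MST → 3.

3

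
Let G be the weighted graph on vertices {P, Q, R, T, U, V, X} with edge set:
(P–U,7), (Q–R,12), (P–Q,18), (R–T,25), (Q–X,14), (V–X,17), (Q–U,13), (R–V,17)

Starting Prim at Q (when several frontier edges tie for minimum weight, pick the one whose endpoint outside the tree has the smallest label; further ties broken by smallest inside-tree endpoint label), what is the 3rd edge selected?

Prim, starting at Q.
Step 1: frontier [Q–R 12, Q–U 13, Q–X 14, P–Q 18] → take Q–R (12); add R.
Step 2: frontier [Q–U 13, Q–X 14, P–Q 18, R–V 17, R–T 25] → take Q–U (13); add U.
Step 3: frontier [Q–X 14, P–Q 18, R–V 17, R–T 25, P–U 7] → take P–U (7); add P.
Step 4: frontier [Q–X 14, R–V 17, R–T 25] → take Q–X (14); add X.
Step 5: frontier [R–V 17, R–T 25, V–X 17] → take R–V (17); add V.
Step 6: frontier [R–T 25] → take R–T (25); add T.
The 3rd edge added is P–U.

P-U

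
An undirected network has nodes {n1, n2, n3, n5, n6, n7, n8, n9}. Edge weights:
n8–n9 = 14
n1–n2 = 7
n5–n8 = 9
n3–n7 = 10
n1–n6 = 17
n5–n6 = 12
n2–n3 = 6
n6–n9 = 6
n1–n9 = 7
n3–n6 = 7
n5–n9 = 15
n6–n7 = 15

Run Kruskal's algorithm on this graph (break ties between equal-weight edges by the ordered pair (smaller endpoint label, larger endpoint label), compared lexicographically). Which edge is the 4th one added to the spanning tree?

n1-n9

Kruskal's algorithm — process edges by increasing weight (ties by edge label):
n2–n3 (6): add — endpoints in different components.
n6–n9 (6): add — endpoints in different components.
n1–n2 (7): add — endpoints in different components.
n1–n9 (7): add — endpoints in different components.
n3–n6 (7): skip — n6 and n3 already connected.
n5–n8 (9): add — endpoints in different components.
n3–n7 (10): add — endpoints in different components.
n5–n6 (12): add — endpoints in different components.
The 4th edge added is n1–n9.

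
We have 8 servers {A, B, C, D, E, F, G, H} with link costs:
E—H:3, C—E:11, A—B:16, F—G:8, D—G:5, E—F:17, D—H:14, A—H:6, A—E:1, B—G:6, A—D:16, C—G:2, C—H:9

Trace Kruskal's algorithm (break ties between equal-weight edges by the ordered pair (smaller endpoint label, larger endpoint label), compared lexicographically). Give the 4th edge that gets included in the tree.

Kruskal's algorithm — process edges by increasing weight (ties by edge label):
A—E (1): add — endpoints in different components.
C—G (2): add — endpoints in different components.
E—H (3): add — endpoints in different components.
D—G (5): add — endpoints in different components.
A—H (6): skip — A and H already connected.
B—G (6): add — endpoints in different components.
F—G (8): add — endpoints in different components.
C—H (9): add — endpoints in different components.
The 4th edge added is D—G.

D-G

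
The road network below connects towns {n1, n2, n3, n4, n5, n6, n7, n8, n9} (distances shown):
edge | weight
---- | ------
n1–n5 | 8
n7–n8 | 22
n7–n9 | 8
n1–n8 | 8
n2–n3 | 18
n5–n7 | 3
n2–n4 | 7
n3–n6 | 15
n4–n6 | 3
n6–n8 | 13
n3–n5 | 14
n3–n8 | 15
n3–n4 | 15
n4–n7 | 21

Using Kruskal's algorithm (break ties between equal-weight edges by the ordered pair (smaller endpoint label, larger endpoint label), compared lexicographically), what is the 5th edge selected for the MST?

Sort edges by weight, then run Kruskal:
n4–n6 (3): add — endpoints in different components.
n5–n7 (3): add — endpoints in different components.
n2–n4 (7): add — endpoints in different components.
n1–n5 (8): add — endpoints in different components.
n1–n8 (8): add — endpoints in different components.
n7–n9 (8): add — endpoints in different components.
n6–n8 (13): add — endpoints in different components.
n3–n5 (14): add — endpoints in different components.
The 5th edge added is n1–n8.

n1-n8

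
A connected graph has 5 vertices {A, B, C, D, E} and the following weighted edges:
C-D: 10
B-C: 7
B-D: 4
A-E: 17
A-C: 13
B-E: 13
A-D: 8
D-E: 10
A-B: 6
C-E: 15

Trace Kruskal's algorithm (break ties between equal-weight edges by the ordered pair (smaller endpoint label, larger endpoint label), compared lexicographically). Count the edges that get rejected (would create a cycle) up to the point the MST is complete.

Kruskal's algorithm — process edges by increasing weight (ties by edge label):
B-D (4): add. Components now {A} {B,D} {C} {E}
A-B (6): add. Components now {A,B,D} {C} {E}
B-C (7): add. Components now {A,B,C,D} {E}
A-D (8): skip — A and D already connected.
C-D (10): skip — C and D already connected.
D-E (10): add. Components now {A,B,C,D,E}
Edges rejected before the tree was complete: 2.

2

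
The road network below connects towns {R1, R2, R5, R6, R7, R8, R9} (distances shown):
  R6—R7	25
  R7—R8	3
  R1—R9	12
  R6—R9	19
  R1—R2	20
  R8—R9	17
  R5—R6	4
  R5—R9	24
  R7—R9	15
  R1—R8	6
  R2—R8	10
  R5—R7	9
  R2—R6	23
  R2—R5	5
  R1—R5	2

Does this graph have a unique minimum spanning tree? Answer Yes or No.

Yes

Kruskal: consider edges lightest-first.
R1—R5 (2): add. Components now {R6} {R1,R5} {R8} {R7} {R2} {R9}
R7—R8 (3): add. Components now {R6} {R1,R5} {R7,R8} {R2} {R9}
R5—R6 (4): add. Components now {R1,R5,R6} {R7,R8} {R2} {R9}
R2—R5 (5): add. Components now {R1,R2,R5,R6} {R7,R8} {R9}
R1—R8 (6): add. Components now {R1,R2,R5,R6,R7,R8} {R9}
R5—R7 (9): skip — R5 and R7 already connected.
R2—R8 (10): skip — R8 and R2 already connected.
R1—R9 (12): add. Components now {R1,R2,R5,R6,R7,R8,R9}
Every non-tree edge has weight strictly greater than the heaviest edge on the tree path between its endpoints, so the MST is unique.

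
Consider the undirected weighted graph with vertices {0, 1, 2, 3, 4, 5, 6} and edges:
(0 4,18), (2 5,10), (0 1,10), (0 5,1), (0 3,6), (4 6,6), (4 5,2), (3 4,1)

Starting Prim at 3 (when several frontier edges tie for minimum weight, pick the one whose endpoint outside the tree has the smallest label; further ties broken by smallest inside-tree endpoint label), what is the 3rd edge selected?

0-5

Prim's algorithm from 3:
Step 1: frontier [3 4 1, 0 3 6] → take 3 4 (1); add 4.
Step 2: frontier [0 3 6, 4 5 2, 4 6 6, 0 4 18] → take 4 5 (2); add 5.
Step 3: frontier [0 3 6, 4 6 6, 0 4 18, 0 5 1, 2 5 10] → take 0 5 (1); add 0.
Step 4: frontier [0 1 10, 4 6 6, 2 5 10] → take 4 6 (6); add 6.
Step 5: frontier [0 1 10, 2 5 10] → take 0 1 (10); add 1.
Step 6: frontier [2 5 10] → take 2 5 (10); add 2.
The 3rd edge added is 0 5.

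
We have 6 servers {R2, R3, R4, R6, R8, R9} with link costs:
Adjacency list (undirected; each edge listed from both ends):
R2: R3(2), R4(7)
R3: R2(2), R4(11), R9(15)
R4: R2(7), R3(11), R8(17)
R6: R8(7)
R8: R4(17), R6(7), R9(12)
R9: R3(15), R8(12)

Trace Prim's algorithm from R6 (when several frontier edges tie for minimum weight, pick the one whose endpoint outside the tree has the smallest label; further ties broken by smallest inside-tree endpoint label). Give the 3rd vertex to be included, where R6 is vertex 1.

R9

Grow the tree from R6 using Prim:
Step 1: frontier [R6–R8 7] → take R6–R8 (7); add R8.
Step 2: frontier [R8–R9 12, R4–R8 17] → take R8–R9 (12); add R9.
Step 3: frontier [R4–R8 17, R3–R9 15] → take R3–R9 (15); add R3.
Step 4: frontier [R2–R3 2, R3–R4 11, R4–R8 17] → take R2–R3 (2); add R2.
Step 5: frontier [R2–R4 7, R3–R4 11, R4–R8 17] → take R2–R4 (7); add R4.
Vertex order: R6, R8, R9, R3, R2, R4. The 3rd vertex is R9.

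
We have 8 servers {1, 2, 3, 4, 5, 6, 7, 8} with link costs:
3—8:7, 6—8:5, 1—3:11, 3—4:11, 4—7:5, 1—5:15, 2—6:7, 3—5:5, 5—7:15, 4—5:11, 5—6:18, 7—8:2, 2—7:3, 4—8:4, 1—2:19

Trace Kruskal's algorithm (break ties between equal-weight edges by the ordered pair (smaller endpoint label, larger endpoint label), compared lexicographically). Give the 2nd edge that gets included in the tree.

Kruskal's algorithm — process edges by increasing weight (ties by edge label):
7—8 (2): add — endpoints in different components.
2—7 (3): add — endpoints in different components.
4—8 (4): add — endpoints in different components.
3—5 (5): add — endpoints in different components.
4—7 (5): skip — 4 and 7 already connected.
6—8 (5): add — endpoints in different components.
2—6 (7): skip — 2 and 6 already connected.
3—8 (7): add — endpoints in different components.
1—3 (11): add — endpoints in different components.
The 2nd edge added is 2—7.

2-7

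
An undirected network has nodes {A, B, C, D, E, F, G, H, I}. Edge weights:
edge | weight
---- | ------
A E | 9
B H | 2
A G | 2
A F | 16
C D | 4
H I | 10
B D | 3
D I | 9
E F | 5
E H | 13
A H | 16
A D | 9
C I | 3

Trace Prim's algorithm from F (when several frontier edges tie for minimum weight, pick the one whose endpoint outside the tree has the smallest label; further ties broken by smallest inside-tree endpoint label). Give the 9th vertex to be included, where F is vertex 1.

Prim's algorithm from F:
Step 1: cheapest edge leaving the tree is E F (5); add E.
Step 2: cheapest edge leaving the tree is A E (9); add A.
Step 3: cheapest edge leaving the tree is A G (2); add G.
Step 4: cheapest edge leaving the tree is A D (9); add D.
Step 5: cheapest edge leaving the tree is B D (3); add B.
Step 6: cheapest edge leaving the tree is B H (2); add H.
Step 7: cheapest edge leaving the tree is C D (4); add C.
Step 8: cheapest edge leaving the tree is C I (3); add I.
Vertex order: F, E, A, G, D, B, H, C, I. The 9th vertex is I.

I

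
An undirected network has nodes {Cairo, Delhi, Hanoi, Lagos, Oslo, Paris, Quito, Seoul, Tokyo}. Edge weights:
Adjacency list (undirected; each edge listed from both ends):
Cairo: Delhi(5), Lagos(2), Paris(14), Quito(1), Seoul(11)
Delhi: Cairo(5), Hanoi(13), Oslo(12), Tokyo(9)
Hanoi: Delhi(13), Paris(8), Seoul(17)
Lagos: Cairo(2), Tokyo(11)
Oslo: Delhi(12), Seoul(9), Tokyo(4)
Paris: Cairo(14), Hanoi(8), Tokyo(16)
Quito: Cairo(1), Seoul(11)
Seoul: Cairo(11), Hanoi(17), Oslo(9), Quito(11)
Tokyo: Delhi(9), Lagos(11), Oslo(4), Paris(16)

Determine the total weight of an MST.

Prim's algorithm from Seoul:
Step 1: cheapest edge leaving the tree is Oslo—Seoul (9); add Oslo.
Step 2: cheapest edge leaving the tree is Oslo—Tokyo (4); add Tokyo.
Step 3: cheapest edge leaving the tree is Delhi—Tokyo (9); add Delhi.
Step 4: cheapest edge leaving the tree is Cairo—Delhi (5); add Cairo.
Step 5: cheapest edge leaving the tree is Cairo—Quito (1); add Quito.
Step 6: cheapest edge leaving the tree is Cairo—Lagos (2); add Lagos.
Step 7: cheapest edge leaving the tree is Delhi—Hanoi (13); add Hanoi.
Step 8: cheapest edge leaving the tree is Hanoi—Paris (8); add Paris.
MST edges: Oslo—Seoul, Oslo—Tokyo, Delhi—Tokyo, Cairo—Delhi, Cairo—Quito, Cairo—Lagos, Delhi—Hanoi, Hanoi—Paris; total weight 9+4+9+5+1+2+13+8 = 51.

51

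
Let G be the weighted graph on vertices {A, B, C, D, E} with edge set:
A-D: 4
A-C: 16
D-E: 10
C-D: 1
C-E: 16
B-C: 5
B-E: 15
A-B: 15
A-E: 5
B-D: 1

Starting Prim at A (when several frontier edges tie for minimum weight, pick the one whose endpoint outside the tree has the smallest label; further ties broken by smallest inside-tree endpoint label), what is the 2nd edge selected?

B-D

Prim's algorithm from A:
Step 1: cheapest edge leaving the tree is A-D (4); add D.
Step 2: cheapest edge leaving the tree is B-D (1); add B.
Step 3: cheapest edge leaving the tree is C-D (1); add C.
Step 4: cheapest edge leaving the tree is A-E (5); add E.
The 2nd edge added is B-D.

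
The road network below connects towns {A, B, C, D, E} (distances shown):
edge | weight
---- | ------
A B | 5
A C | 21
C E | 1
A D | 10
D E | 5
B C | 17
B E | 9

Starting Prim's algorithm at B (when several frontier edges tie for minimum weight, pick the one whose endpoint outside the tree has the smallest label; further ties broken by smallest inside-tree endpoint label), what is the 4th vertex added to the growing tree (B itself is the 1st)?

Grow the tree from B using Prim:
Step 1: cheapest edge leaving the tree is A B (5); add A.
Step 2: cheapest edge leaving the tree is B E (9); add E.
Step 3: cheapest edge leaving the tree is C E (1); add C.
Step 4: cheapest edge leaving the tree is D E (5); add D.
Vertex order: B, A, E, C, D. The 4th vertex is C.

C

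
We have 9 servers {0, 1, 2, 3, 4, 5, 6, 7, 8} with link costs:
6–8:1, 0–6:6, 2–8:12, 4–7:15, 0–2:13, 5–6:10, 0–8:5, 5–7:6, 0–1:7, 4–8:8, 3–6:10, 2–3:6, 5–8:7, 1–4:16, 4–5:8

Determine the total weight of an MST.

Kruskal: consider edges lightest-first.
6–8 (1): add — endpoints in different components.
0–8 (5): add — endpoints in different components.
0–6 (6): skip — 0 and 6 already connected.
2–3 (6): add — endpoints in different components.
5–7 (6): add — endpoints in different components.
0–1 (7): add — endpoints in different components.
5–8 (7): add — endpoints in different components.
4–5 (8): add — endpoints in different components.
4–8 (8): skip — 4 and 8 already connected.
3–6 (10): add — endpoints in different components.
MST edges: 6–8, 0–8, 2–3, 5–7, 0–1, 5–8, 4–5, 3–6; total weight 1+5+6+6+7+7+8+10 = 50.

50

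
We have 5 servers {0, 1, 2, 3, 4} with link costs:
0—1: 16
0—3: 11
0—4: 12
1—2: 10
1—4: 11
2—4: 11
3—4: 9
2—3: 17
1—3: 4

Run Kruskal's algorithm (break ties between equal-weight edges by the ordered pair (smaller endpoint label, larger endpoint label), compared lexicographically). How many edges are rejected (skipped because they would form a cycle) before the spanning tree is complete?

0

Sort edges by weight, then run Kruskal:
1—3 (4): add. Components now {0} {1,3} {2} {4}
3—4 (9): add. Components now {0} {1,3,4} {2}
1—2 (10): add. Components now {0} {1,2,3,4}
0—3 (11): add. Components now {0,1,2,3,4}
Edges rejected before the tree was complete: 0.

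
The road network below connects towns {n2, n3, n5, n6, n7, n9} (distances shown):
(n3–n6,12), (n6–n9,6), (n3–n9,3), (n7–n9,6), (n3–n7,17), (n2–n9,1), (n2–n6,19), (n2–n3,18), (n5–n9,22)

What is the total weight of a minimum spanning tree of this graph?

Kruskal's algorithm — process edges by increasing weight (ties by edge label):
n2–n9 (1): add — endpoints in different components.
n3–n9 (3): add — endpoints in different components.
n6–n9 (6): add — endpoints in different components.
n7–n9 (6): add — endpoints in different components.
n3–n6 (12): skip — n3 and n6 already connected.
n3–n7 (17): skip — n7 and n3 already connected.
n2–n3 (18): skip — n3 and n2 already connected.
n2–n6 (19): skip — n6 and n2 already connected.
n5–n9 (22): add — endpoints in different components.
MST edges: n2–n9, n3–n9, n6–n9, n7–n9, n5–n9; total weight 1+3+6+6+22 = 38.

38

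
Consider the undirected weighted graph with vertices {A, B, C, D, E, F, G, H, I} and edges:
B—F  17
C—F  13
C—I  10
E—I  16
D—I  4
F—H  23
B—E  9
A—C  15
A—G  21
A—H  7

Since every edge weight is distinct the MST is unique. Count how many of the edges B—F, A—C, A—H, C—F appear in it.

3

Sort edges by weight, then run Kruskal:
D—I (4): add — endpoints in different components.
A—H (7): add — endpoints in different components.
B—E (9): add — endpoints in different components.
C—I (10): add — endpoints in different components.
C—F (13): add — endpoints in different components.
A—C (15): add — endpoints in different components.
E—I (16): add — endpoints in different components.
B—F (17): skip — B and F already connected.
A—G (21): add — endpoints in different components.
MST edge set: {D—I, A—H, B—E, C—I, C—F, A—C, E—I, A—G}.
Of the listed edges, {A—C, A—H, C—F} are in the MST → 3.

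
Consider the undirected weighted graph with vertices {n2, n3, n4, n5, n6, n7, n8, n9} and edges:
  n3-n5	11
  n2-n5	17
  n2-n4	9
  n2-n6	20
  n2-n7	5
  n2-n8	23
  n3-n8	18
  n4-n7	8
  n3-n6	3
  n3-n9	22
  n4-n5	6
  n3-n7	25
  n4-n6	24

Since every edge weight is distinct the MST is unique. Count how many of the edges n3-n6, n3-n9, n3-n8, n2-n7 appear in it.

Sort edges by weight, then run Kruskal:
n3-n6 (3): add — endpoints in different components.
n2-n7 (5): add — endpoints in different components.
n4-n5 (6): add — endpoints in different components.
n4-n7 (8): add — endpoints in different components.
n2-n4 (9): skip — n2 and n4 already connected.
n3-n5 (11): add — endpoints in different components.
n2-n5 (17): skip — n2 and n5 already connected.
n3-n8 (18): add — endpoints in different components.
n2-n6 (20): skip — n2 and n6 already connected.
n3-n9 (22): add — endpoints in different components.
MST edge set: {n3-n6, n2-n7, n4-n5, n4-n7, n3-n5, n3-n8, n3-n9}.
Of the listed edges, {n3-n6, n3-n9, n3-n8, n2-n7} are in the MST → 4.

4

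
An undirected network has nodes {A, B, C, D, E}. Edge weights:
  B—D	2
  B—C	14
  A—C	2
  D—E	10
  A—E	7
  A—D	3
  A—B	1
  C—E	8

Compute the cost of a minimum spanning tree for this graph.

Prim, starting at D.
Step 1: cheapest edge leaving the tree is B—D (2); add B.
Step 2: cheapest edge leaving the tree is A—B (1); add A.
Step 3: cheapest edge leaving the tree is A—C (2); add C.
Step 4: cheapest edge leaving the tree is A—E (7); add E.
MST edges: B—D, A—B, A—C, A—E; total weight 2+1+2+7 = 12.

12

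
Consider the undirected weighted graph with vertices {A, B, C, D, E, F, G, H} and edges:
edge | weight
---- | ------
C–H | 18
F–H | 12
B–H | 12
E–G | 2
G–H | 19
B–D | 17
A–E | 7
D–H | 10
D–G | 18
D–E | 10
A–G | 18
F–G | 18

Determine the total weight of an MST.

71

Grow the tree from H using Prim:
Step 1: frontier [D–H 10, B–H 12, F–H 12, C–H 18, G–H 19] → take D–H (10); add D.
Step 2: frontier [D–E 10, B–D 17, D–G 18, B–H 12, F–H 12, C–H 18, G–H 19] → take D–E (10); add E.
Step 3: frontier [B–D 17, D–G 18, E–G 2, A–E 7, B–H 12, F–H 12, C–H 18, G–H 19] → take E–G (2); add G.
Step 4: frontier [B–D 17, A–E 7, A–G 18, F–G 18, B–H 12, F–H 12, C–H 18] → take A–E (7); add A.
Step 5: frontier [B–D 17, F–G 18, B–H 12, F–H 12, C–H 18] → take B–H (12); add B.
Step 6: frontier [F–G 18, F–H 12, C–H 18] → take F–H (12); add F.
Step 7: frontier [C–H 18] → take C–H (18); add C.
MST edges: D–H, D–E, E–G, A–E, B–H, F–H, C–H; total weight 10+10+2+7+12+12+18 = 71.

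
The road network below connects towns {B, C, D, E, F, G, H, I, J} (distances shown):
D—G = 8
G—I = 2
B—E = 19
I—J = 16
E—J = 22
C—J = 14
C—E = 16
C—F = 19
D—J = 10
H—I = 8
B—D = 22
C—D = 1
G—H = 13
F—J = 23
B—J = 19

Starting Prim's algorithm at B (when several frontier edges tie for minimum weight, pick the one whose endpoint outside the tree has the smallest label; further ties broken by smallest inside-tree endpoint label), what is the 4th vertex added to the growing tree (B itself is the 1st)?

Grow the tree from B using Prim:
Step 1: cheapest edge leaving the tree is B—E (19); add E.
Step 2: cheapest edge leaving the tree is C—E (16); add C.
Step 3: cheapest edge leaving the tree is C—D (1); add D.
Step 4: cheapest edge leaving the tree is D—G (8); add G.
Step 5: cheapest edge leaving the tree is G—I (2); add I.
Step 6: cheapest edge leaving the tree is H—I (8); add H.
Step 7: cheapest edge leaving the tree is D—J (10); add J.
Step 8: cheapest edge leaving the tree is C—F (19); add F.
Vertex order: B, E, C, D, G, I, H, J, F. The 4th vertex is D.

D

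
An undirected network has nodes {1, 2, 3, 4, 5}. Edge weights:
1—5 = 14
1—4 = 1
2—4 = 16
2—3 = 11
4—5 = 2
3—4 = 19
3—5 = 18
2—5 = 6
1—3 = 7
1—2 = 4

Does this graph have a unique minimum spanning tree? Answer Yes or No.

Kruskal: consider edges lightest-first.
1—4 (1): add — endpoints in different components.
4—5 (2): add — endpoints in different components.
1—2 (4): add — endpoints in different components.
2—5 (6): skip — 2 and 5 already connected.
1—3 (7): add — endpoints in different components.
Every non-tree edge has weight strictly greater than the heaviest edge on the tree path between its endpoints, so the MST is unique.

Yes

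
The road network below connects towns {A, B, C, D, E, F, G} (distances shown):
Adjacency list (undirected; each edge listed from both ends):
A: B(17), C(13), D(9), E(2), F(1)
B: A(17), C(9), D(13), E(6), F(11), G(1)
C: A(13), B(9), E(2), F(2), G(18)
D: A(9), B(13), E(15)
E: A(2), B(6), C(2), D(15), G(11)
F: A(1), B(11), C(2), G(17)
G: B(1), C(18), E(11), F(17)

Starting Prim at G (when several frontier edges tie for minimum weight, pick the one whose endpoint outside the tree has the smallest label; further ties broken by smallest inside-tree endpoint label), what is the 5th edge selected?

Grow the tree from G using Prim:
Step 1: cheapest edge leaving the tree is B-G (1); add B.
Step 2: cheapest edge leaving the tree is B-E (6); add E.
Step 3: cheapest edge leaving the tree is A-E (2); add A.
Step 4: cheapest edge leaving the tree is A-F (1); add F.
Step 5: cheapest edge leaving the tree is C-E (2); add C.
Step 6: cheapest edge leaving the tree is A-D (9); add D.
The 5th edge added is C-E.

C-E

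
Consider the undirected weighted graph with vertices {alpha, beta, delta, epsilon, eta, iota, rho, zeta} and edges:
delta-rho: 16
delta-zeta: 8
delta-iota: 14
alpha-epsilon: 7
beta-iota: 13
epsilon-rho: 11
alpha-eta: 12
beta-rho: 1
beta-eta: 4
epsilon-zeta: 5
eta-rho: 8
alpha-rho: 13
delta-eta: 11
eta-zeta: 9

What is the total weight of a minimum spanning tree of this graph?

Kruskal: consider edges lightest-first.
beta-rho (1): add — endpoints in different components.
beta-eta (4): add — endpoints in different components.
epsilon-zeta (5): add — endpoints in different components.
alpha-epsilon (7): add — endpoints in different components.
delta-zeta (8): add — endpoints in different components.
eta-rho (8): skip — rho and eta already connected.
eta-zeta (9): add — endpoints in different components.
delta-eta (11): skip — delta and eta already connected.
epsilon-rho (11): skip — epsilon and rho already connected.
alpha-eta (12): skip — alpha and eta already connected.
alpha-rho (13): skip — alpha and rho already connected.
beta-iota (13): add — endpoints in different components.
MST edges: beta-rho, beta-eta, epsilon-zeta, alpha-epsilon, delta-zeta, eta-zeta, beta-iota; total weight 1+4+5+7+8+9+13 = 47.

47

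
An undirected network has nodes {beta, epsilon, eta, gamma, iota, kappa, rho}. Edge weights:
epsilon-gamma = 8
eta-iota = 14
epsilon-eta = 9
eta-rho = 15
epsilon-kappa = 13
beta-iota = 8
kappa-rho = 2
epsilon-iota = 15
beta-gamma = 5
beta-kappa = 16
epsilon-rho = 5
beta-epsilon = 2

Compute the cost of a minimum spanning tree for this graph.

Sort edges by weight, then run Kruskal:
beta-epsilon (2): add. Components now {gamma} {eta} {iota} {rho} {beta,epsilon} {kappa}
kappa-rho (2): add. Components now {gamma} {eta} {iota} {kappa,rho} {beta,epsilon}
beta-gamma (5): add. Components now {beta,epsilon,gamma} {eta} {iota} {kappa,rho}
epsilon-rho (5): add. Components now {beta,epsilon,gamma,kappa,rho} {eta} {iota}
beta-iota (8): add. Components now {beta,epsilon,gamma,iota,kappa,rho} {eta}
epsilon-gamma (8): skip — gamma and epsilon already connected.
epsilon-eta (9): add. Components now {beta,epsilon,eta,gamma,iota,kappa,rho}
MST edges: beta-epsilon, kappa-rho, beta-gamma, epsilon-rho, beta-iota, epsilon-eta; total weight 2+2+5+5+8+9 = 31.

31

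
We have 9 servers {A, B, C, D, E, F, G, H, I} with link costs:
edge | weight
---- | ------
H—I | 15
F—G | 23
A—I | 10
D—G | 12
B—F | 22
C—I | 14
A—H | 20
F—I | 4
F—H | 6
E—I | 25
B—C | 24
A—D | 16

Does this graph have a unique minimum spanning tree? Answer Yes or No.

Sort edges by weight, then run Kruskal:
F—I (4): add — endpoints in different components.
F—H (6): add — endpoints in different components.
A—I (10): add — endpoints in different components.
D—G (12): add — endpoints in different components.
C—I (14): add — endpoints in different components.
H—I (15): skip — H and I already connected.
A—D (16): add — endpoints in different components.
A—H (20): skip — A and H already connected.
B—F (22): add — endpoints in different components.
F—G (23): skip — F and G already connected.
B—C (24): skip — B and C already connected.
E—I (25): add — endpoints in different components.
Every non-tree edge has weight strictly greater than the heaviest edge on the tree path between its endpoints, so the MST is unique.

Yes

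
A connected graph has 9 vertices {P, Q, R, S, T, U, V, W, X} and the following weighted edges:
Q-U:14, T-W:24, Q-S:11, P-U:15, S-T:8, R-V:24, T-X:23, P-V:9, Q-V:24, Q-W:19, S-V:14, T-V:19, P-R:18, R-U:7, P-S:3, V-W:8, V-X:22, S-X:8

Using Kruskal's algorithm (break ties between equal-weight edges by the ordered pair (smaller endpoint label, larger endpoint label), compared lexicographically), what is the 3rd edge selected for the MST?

S-T

Kruskal: consider edges lightest-first.
P-S (3): add — endpoints in different components.
R-U (7): add — endpoints in different components.
S-T (8): add — endpoints in different components.
S-X (8): add — endpoints in different components.
V-W (8): add — endpoints in different components.
P-V (9): add — endpoints in different components.
Q-S (11): add — endpoints in different components.
Q-U (14): add — endpoints in different components.
The 3rd edge added is S-T.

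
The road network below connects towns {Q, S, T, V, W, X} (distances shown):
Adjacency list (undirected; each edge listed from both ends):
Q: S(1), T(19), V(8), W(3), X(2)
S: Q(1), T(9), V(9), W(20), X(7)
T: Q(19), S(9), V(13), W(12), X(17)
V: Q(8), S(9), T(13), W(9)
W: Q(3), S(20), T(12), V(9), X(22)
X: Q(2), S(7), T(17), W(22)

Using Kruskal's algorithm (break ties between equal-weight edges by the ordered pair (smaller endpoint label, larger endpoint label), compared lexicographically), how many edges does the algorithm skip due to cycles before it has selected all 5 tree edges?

1

Sort edges by weight, then run Kruskal:
Q—S (1): add — endpoints in different components.
Q—X (2): add — endpoints in different components.
Q—W (3): add — endpoints in different components.
S—X (7): skip — S and X already connected.
Q—V (8): add — endpoints in different components.
S—T (9): add — endpoints in different components.
Edges rejected before the tree was complete: 1.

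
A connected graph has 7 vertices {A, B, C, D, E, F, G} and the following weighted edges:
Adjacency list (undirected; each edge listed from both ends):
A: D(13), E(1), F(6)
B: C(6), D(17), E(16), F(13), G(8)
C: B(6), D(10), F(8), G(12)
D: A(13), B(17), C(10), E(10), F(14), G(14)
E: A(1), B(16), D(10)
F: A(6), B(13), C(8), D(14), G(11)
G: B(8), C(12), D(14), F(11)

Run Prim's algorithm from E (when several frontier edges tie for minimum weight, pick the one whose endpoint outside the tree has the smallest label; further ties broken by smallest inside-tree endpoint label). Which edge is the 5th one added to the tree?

Prim's algorithm from E:
Step 1: cheapest edge leaving the tree is A-E (1); add A.
Step 2: cheapest edge leaving the tree is A-F (6); add F.
Step 3: cheapest edge leaving the tree is C-F (8); add C.
Step 4: cheapest edge leaving the tree is B-C (6); add B.
Step 5: cheapest edge leaving the tree is B-G (8); add G.
Step 6: cheapest edge leaving the tree is C-D (10); add D.
The 5th edge added is B-G.

B-G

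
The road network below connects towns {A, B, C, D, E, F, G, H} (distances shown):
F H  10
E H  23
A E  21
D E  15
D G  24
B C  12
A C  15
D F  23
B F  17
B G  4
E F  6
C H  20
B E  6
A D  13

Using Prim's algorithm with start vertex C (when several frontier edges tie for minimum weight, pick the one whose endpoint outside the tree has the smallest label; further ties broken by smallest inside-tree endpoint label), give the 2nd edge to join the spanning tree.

Prim, starting at C.
Step 1: cheapest edge leaving the tree is B C (12); add B.
Step 2: cheapest edge leaving the tree is B G (4); add G.
Step 3: cheapest edge leaving the tree is B E (6); add E.
Step 4: cheapest edge leaving the tree is E F (6); add F.
Step 5: cheapest edge leaving the tree is F H (10); add H.
Step 6: cheapest edge leaving the tree is A C (15); add A.
Step 7: cheapest edge leaving the tree is A D (13); add D.
The 2nd edge added is B G.

B-G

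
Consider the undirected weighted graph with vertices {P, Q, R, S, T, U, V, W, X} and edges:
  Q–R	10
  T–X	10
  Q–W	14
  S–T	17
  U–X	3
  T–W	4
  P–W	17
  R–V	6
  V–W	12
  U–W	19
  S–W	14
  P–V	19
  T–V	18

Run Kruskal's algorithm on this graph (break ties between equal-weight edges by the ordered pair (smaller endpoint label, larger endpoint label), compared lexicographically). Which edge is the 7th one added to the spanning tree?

Sort edges by weight, then run Kruskal:
U–X (3): add — endpoints in different components.
T–W (4): add — endpoints in different components.
R–V (6): add — endpoints in different components.
Q–R (10): add — endpoints in different components.
T–X (10): add — endpoints in different components.
V–W (12): add — endpoints in different components.
Q–W (14): skip — Q and W already connected.
S–W (14): add — endpoints in different components.
P–W (17): add — endpoints in different components.
The 7th edge added is S–W.

S-W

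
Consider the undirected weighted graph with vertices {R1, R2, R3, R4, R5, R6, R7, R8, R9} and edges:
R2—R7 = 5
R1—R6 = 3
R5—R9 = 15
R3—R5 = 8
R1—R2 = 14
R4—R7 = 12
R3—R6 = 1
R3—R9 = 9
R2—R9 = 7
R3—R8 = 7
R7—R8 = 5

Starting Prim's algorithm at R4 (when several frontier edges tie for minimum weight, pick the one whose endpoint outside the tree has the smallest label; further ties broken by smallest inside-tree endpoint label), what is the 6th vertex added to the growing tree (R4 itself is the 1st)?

R6

Grow the tree from R4 using Prim:
Step 1: cheapest edge leaving the tree is R4—R7 (12); add R7.
Step 2: cheapest edge leaving the tree is R2—R7 (5); add R2.
Step 3: cheapest edge leaving the tree is R7—R8 (5); add R8.
Step 4: cheapest edge leaving the tree is R3—R8 (7); add R3.
Step 5: cheapest edge leaving the tree is R3—R6 (1); add R6.
Step 6: cheapest edge leaving the tree is R1—R6 (3); add R1.
Step 7: cheapest edge leaving the tree is R2—R9 (7); add R9.
Step 8: cheapest edge leaving the tree is R3—R5 (8); add R5.
Vertex order: R4, R7, R2, R8, R3, R6, R1, R9, R5. The 6th vertex is R6.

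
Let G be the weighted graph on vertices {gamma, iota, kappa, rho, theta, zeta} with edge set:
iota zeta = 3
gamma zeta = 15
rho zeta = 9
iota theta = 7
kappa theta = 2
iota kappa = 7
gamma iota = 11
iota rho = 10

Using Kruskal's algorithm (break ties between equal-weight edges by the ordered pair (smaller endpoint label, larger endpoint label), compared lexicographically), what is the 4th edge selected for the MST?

rho-zeta

Sort edges by weight, then run Kruskal:
kappa theta (2): add — endpoints in different components.
iota zeta (3): add — endpoints in different components.
iota kappa (7): add — endpoints in different components.
iota theta (7): skip — iota and theta already connected.
rho zeta (9): add — endpoints in different components.
iota rho (10): skip — iota and rho already connected.
gamma iota (11): add — endpoints in different components.
The 4th edge added is rho zeta.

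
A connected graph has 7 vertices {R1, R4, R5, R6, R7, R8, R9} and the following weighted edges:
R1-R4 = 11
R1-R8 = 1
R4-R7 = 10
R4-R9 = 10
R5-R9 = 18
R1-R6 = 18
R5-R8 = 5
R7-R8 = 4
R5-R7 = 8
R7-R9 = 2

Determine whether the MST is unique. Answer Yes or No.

Sort edges by weight, then run Kruskal:
R1-R8 (1): add — endpoints in different components.
R7-R9 (2): add — endpoints in different components.
R7-R8 (4): add — endpoints in different components.
R5-R8 (5): add — endpoints in different components.
R5-R7 (8): skip — R7 and R5 already connected.
R4-R7 (10): add — endpoints in different components.
R4-R9 (10): skip — R4 and R9 already connected.
R1-R4 (11): skip — R1 and R4 already connected.
R1-R6 (18): add — endpoints in different components.
Non-tree edge R4-R9 has weight 10, equal to the heaviest edge on its tree cycle — swapping gives another MST of the same weight. Not unique.

No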